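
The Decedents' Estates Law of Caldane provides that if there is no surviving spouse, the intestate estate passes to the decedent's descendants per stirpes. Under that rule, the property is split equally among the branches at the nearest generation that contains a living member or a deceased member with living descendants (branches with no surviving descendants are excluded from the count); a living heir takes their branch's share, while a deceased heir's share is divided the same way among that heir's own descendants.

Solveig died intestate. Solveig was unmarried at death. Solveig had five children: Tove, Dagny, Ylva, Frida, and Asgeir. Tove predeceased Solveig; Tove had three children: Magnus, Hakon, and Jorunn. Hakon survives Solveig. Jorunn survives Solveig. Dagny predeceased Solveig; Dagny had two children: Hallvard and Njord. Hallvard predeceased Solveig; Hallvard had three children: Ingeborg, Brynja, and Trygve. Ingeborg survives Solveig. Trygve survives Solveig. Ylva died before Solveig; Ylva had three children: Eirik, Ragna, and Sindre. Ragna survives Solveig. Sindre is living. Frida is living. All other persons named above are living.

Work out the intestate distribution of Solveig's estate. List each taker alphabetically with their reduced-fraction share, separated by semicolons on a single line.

Asgeir 1/5; Brynja 1/30; Eirik 1/15; Frida 1/5; Hakon 1/15; Ingeborg 1/30; Jorunn 1/15; Magnus 1/15; Njord 1/10; Ragna 1/15; Sindre 1/15; Trygve 1/30

There is no surviving spouse, so the entire estate passes to Solveig's descendants per stirpes.
The estate is divided into 5 equal shares of 1/5 among Tove, Dagny, Ylva, Frida, Asgeir.
Tove predeceased; the 1/5 allotted to Tove's branch passes to Tove's issue by representation.
The 1/5 is divided into 3 equal shares of 1/15 among Magnus, Hakon, Jorunn.
Magnus is living and takes 1/15.
Hakon is living and takes 1/15.
Jorunn is living and takes 1/15.
Dagny predeceased; the 1/5 allotted to Dagny's branch passes to Dagny's issue by representation.
The 1/5 is divided into 2 equal shares of 1/10 among Hallvard, Njord.
Hallvard predeceased; the 1/10 allotted to Hallvard's branch passes to Hallvard's issue by representation.
The 1/10 is divided into 3 equal shares of 1/30 among Ingeborg, Brynja, Trygve.
Ingeborg is living and takes 1/30.
Brynja is living and takes 1/30.
Trygve is living and takes 1/30.
Njord is living and takes 1/10.
Ylva predeceased; the 1/5 allotted to Ylva's branch passes to Ylva's issue by representation.
The 1/5 is divided into 3 equal shares of 1/15 among Eirik, Ragna, Sindre.
Eirik is living and takes 1/15.
Ragna is living and takes 1/15.
Sindre is living and takes 1/15.
Frida is living and takes 1/5.
Asgeir is living and takes 1/5.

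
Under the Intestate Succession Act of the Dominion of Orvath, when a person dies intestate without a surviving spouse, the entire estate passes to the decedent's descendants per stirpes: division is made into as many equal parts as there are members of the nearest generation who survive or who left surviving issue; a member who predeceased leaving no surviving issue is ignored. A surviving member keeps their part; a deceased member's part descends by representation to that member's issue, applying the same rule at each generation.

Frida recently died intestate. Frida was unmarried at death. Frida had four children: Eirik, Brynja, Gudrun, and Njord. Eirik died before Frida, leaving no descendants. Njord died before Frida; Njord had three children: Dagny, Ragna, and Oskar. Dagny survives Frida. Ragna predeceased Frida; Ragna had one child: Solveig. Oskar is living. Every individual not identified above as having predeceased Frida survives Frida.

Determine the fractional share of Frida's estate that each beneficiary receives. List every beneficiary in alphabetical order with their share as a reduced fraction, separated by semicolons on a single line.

There is no surviving spouse, so the entire estate passes to Frida's descendants per stirpes.
Eirik left no surviving issue, so that branch lapses and is disregarded.
The estate is divided into 3 equal shares of 1/3 among Brynja, Gudrun, Njord.
Brynja is living and takes 1/3.
Gudrun is living and takes 1/3.
Njord predeceased; the 1/3 allotted to Njord's branch passes to Njord's issue by representation.
The 1/3 is divided into 3 equal shares of 1/9 among Dagny, Ragna, Oskar.
Dagny is living and takes 1/9.
Ragna predeceased; the 1/9 allotted to Ragna's branch passes to Ragna's issue by representation.
Solveig is the sole taker at this level and receives the full 1/9.
Oskar is living and takes 1/9.

Brynja 1/3; Dagny 1/9; Gudrun 1/3; Oskar 1/9; Solveig 1/9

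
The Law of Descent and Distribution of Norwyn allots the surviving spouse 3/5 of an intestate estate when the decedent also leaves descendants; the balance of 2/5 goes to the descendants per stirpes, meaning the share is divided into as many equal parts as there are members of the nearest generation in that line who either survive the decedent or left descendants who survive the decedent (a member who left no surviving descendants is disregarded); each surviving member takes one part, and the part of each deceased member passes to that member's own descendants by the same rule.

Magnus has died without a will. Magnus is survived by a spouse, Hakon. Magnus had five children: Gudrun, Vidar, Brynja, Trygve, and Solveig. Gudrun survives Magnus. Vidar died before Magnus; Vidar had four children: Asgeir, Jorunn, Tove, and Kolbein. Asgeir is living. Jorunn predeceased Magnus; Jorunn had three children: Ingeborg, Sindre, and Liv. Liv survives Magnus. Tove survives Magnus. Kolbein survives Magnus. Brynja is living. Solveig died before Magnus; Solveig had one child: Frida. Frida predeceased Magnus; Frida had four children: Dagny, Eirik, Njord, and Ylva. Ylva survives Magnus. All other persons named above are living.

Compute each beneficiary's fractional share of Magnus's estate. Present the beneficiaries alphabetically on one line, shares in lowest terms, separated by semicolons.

Asgeir 1/50; Brynja 2/25; Dagny 1/50; Eirik 1/50; Gudrun 2/25; Hakon 3/5; Ingeborg 1/150; Kolbein 1/50; Liv 1/150; Njord 1/50; Sindre 1/150; Tove 1/50; Trygve 2/25; Ylva 1/50

Hakon, as surviving spouse, takes 3/5.
The remaining 2/5 passes to Magnus's descendants per stirpes.
The 2/5 is divided into 5 equal shares of 2/25 among Gudrun, Vidar, Brynja, Trygve, Solveig.
Gudrun is living and takes 2/25.
Vidar predeceased; the 2/25 allotted to Vidar's branch passes to Vidar's issue by representation.
The 2/25 is divided into 4 equal shares of 1/50 among Asgeir, Jorunn, Tove, Kolbein.
Asgeir is living and takes 1/50.
Jorunn predeceased; the 1/50 allotted to Jorunn's branch passes to Jorunn's issue by representation.
The 1/50 is divided into 3 equal shares of 1/150 among Ingeborg, Sindre, Liv.
Ingeborg is living and takes 1/150.
Sindre is living and takes 1/150.
Liv is living and takes 1/150.
Tove is living and takes 1/50.
Kolbein is living and takes 1/50.
Brynja is living and takes 2/25.
Trygve is living and takes 2/25.
Solveig predeceased; the 2/25 allotted to Solveig's branch passes to Solveig's issue by representation.
Frida's line is the sole branch at this level, so the full 2/25 passes to Frida's issue by representation.
The 2/25 is divided into 4 equal shares of 1/50 among Dagny, Eirik, Njord, Ylva.
Dagny is living and takes 1/50.
Eirik is living and takes 1/50.
Njord is living and takes 1/50.
Ylva is living and takes 1/50.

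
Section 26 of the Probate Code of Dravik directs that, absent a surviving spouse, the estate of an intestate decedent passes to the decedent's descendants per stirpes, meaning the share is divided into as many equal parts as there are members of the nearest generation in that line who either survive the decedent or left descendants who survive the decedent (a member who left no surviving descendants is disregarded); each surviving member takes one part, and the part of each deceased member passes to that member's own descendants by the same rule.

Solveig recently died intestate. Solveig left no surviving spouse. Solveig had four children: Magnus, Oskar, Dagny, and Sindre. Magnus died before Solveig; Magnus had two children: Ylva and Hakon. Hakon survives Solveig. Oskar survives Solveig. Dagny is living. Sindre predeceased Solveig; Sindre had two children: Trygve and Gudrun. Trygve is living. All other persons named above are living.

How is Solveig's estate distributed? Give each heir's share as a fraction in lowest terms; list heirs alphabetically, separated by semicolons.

There is no surviving spouse, so the entire estate passes to Solveig's descendants per stirpes.
The estate is divided into 4 equal shares of 1/4 among Magnus, Oskar, Dagny, Sindre.
Magnus predeceased; the 1/4 allotted to Magnus's branch passes to Magnus's issue by representation.
The 1/4 is divided into 2 equal shares of 1/8 among Ylva, Hakon.
Ylva is living and takes 1/8.
Hakon is living and takes 1/8.
Oskar is living and takes 1/4.
Dagny is living and takes 1/4.
Sindre predeceased; the 1/4 allotted to Sindre's branch passes to Sindre's issue by representation.
The 1/4 is divided into 2 equal shares of 1/8 among Trygve, Gudrun.
Trygve is living and takes 1/8.
Gudrun is living and takes 1/8.

Dagny 1/4; Gudrun 1/8; Hakon 1/8; Oskar 1/4; Trygve 1/8; Ylva 1/8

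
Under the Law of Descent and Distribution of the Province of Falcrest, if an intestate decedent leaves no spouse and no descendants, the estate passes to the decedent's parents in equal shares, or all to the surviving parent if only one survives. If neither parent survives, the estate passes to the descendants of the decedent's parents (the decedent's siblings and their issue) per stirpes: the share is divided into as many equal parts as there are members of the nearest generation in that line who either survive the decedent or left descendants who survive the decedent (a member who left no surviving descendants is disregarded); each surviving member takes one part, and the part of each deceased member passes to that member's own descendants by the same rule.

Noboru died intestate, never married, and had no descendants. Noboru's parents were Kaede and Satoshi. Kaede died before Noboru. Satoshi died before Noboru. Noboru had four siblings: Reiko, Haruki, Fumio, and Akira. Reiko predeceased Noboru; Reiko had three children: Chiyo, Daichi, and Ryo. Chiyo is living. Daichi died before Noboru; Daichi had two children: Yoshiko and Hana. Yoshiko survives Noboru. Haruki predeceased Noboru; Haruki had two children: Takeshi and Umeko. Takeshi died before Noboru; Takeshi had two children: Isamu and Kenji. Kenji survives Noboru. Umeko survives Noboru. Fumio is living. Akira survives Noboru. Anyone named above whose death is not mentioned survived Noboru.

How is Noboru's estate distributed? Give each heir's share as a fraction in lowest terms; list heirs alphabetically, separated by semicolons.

Akira 1/4; Chiyo 1/12; Fumio 1/4; Hana 1/24; Isamu 1/16; Kenji 1/16; Ryo 1/12; Umeko 1/8; Yoshiko 1/24

Neither parent survives and there are no descendants, so the estate passes to Noboru's siblings and their issue per stirpes.
The estate is divided into 4 equal shares of 1/4 among Reiko, Haruki, Fumio, Akira.
Reiko predeceased; the 1/4 allotted to Reiko's branch passes to Reiko's issue by representation.
The 1/4 is divided into 3 equal shares of 1/12 among Chiyo, Daichi, Ryo.
Chiyo is living and takes 1/12.
Daichi predeceased; the 1/12 allotted to Daichi's branch passes to Daichi's issue by representation.
The 1/12 is divided into 2 equal shares of 1/24 among Yoshiko, Hana.
Yoshiko is living and takes 1/24.
Hana is living and takes 1/24.
Ryo is living and takes 1/12.
Haruki predeceased; the 1/4 allotted to Haruki's branch passes to Haruki's issue by representation.
The 1/4 is divided into 2 equal shares of 1/8 among Takeshi, Umeko.
Takeshi predeceased; the 1/8 allotted to Takeshi's branch passes to Takeshi's issue by representation.
The 1/8 is divided into 2 equal shares of 1/16 among Isamu, Kenji.
Isamu is living and takes 1/16.
Kenji is living and takes 1/16.
Umeko is living and takes 1/8.
Fumio is living and takes 1/4.
Akira is living and takes 1/4.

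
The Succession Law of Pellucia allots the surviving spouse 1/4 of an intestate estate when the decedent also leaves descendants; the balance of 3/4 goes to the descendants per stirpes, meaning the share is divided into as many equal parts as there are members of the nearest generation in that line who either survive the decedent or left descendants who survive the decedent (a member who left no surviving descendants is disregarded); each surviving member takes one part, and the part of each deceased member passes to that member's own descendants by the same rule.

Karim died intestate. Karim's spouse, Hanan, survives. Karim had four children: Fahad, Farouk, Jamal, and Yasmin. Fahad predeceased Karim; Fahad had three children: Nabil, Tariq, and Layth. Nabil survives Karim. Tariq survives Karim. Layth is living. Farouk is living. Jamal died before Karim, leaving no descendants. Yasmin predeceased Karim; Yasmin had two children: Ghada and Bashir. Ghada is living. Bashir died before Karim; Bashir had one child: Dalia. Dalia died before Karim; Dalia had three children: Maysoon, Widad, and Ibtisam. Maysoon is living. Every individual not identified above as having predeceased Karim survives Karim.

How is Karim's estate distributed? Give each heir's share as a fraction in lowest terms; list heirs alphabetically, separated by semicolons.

Farouk 1/4; Ghada 1/8; Hanan 1/4; Ibtisam 1/24; Layth 1/12; Maysoon 1/24; Nabil 1/12; Tariq 1/12; Widad 1/24

Hanan, as surviving spouse, takes 1/4.
The remaining 3/4 passes to Karim's descendants per stirpes.
Jamal left no surviving issue, so that branch lapses and is disregarded.
The 3/4 is divided into 3 equal shares of 1/4 among Fahad, Farouk, Yasmin.
Fahad predeceased; the 1/4 allotted to Fahad's branch passes to Fahad's issue by representation.
The 1/4 is divided into 3 equal shares of 1/12 among Nabil, Tariq, Layth.
Nabil is living and takes 1/12.
Tariq is living and takes 1/12.
Layth is living and takes 1/12.
Farouk is living and takes 1/4.
Yasmin predeceased; the 1/4 allotted to Yasmin's branch passes to Yasmin's issue by representation.
The 1/4 is divided into 2 equal shares of 1/8 among Ghada, Bashir.
Ghada is living and takes 1/8.
Bashir predeceased; the 1/8 allotted to Bashir's branch passes to Bashir's issue by representation.
Dalia's line is the sole branch at this level, so the full 1/8 passes to Dalia's issue by representation.
The 1/8 is divided into 3 equal shares of 1/24 among Maysoon, Widad, Ibtisam.
Maysoon is living and takes 1/24.
Widad is living and takes 1/24.
Ibtisam is living and takes 1/24.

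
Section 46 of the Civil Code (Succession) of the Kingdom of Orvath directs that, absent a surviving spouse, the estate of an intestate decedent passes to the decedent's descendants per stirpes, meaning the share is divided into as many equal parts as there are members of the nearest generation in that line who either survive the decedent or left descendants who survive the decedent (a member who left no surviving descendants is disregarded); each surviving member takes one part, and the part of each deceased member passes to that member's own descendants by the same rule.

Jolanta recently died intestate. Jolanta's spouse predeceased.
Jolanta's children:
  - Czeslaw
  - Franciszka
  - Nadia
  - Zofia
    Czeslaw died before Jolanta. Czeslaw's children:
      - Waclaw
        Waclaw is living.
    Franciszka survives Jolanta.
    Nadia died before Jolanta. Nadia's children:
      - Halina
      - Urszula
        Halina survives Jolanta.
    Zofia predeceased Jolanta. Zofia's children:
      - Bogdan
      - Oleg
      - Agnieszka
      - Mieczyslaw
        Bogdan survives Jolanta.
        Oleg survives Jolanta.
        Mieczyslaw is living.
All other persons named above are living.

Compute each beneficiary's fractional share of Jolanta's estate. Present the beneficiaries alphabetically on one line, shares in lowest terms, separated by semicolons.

There is no surviving spouse, so the entire estate passes to Jolanta's descendants per stirpes.
The estate is divided into 4 equal shares of 1/4 among Czeslaw, Franciszka, Nadia, Zofia.
Czeslaw predeceased; the 1/4 allotted to Czeslaw's branch passes to Czeslaw's issue by representation.
Waclaw is the sole taker at this level and receives the full 1/4.
Franciszka is living and takes 1/4.
Nadia predeceased; the 1/4 allotted to Nadia's branch passes to Nadia's issue by representation.
The 1/4 is divided into 2 equal shares of 1/8 among Halina, Urszula.
Halina is living and takes 1/8.
Urszula is living and takes 1/8.
Zofia predeceased; the 1/4 allotted to Zofia's branch passes to Zofia's issue by representation.
The 1/4 is divided into 4 equal shares of 1/16 among Bogdan, Oleg, Agnieszka, Mieczyslaw.
Bogdan is living and takes 1/16.
Oleg is living and takes 1/16.
Agnieszka is living and takes 1/16.
Mieczyslaw is living and takes 1/16.

Agnieszka 1/16; Bogdan 1/16; Franciszka 1/4; Halina 1/8; Mieczyslaw 1/16; Oleg 1/16; Urszula 1/8; Waclaw 1/4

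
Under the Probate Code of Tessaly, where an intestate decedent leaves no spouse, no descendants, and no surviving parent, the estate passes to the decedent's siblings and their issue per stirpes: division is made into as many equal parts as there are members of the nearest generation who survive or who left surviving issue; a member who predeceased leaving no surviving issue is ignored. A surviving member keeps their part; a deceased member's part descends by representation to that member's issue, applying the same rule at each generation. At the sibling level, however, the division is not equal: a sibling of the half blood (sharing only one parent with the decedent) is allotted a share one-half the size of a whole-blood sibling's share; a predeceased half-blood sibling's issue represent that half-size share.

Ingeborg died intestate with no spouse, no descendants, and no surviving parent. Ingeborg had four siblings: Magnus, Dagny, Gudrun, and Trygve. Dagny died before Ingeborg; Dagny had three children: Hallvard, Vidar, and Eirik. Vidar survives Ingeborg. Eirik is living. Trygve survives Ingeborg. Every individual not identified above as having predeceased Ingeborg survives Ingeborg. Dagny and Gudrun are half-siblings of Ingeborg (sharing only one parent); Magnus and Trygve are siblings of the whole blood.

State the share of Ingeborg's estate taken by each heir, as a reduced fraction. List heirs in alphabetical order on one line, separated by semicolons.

Eirik 1/18; Gudrun 1/6; Hallvard 1/18; Magnus 1/3; Trygve 1/3; Vidar 1/18

No spouse, descendants, or parent survives, so the estate passes to Ingeborg's siblings per stirpes.
Half-blood siblings count for one-half the weight of whole-blood siblings at the initial division.
Dividing 1 in proportion to weights (total weight 3): Magnus (weight 1) → 1/3; Dagny (weight 1/2) → 1/6; Gudrun (weight 1/2) → 1/6; Trygve (weight 1) → 1/3.
Magnus is living and takes 1/3.
Dagny predeceased; the 1/6 allotted to Dagny's branch passes to Dagny's issue by representation.
The 1/6 is divided into 3 equal shares of 1/18 among Hallvard, Vidar, Eirik.
Hallvard is living and takes 1/18.
Vidar is living and takes 1/18.
Eirik is living and takes 1/18.
Gudrun is living and takes 1/6.
Trygve is living and takes 1/3.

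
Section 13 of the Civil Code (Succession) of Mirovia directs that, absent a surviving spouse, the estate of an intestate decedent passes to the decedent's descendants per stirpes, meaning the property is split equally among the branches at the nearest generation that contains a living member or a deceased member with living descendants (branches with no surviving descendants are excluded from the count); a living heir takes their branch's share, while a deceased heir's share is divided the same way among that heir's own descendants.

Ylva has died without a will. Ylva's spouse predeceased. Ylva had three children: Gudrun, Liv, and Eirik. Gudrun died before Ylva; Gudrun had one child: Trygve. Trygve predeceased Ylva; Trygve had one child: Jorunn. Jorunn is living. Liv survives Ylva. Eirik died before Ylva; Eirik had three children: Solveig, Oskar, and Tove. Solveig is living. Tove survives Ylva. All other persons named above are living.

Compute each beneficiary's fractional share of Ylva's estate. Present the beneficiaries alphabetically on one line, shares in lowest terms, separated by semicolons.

Jorunn 1/3; Liv 1/3; Oskar 1/9; Solveig 1/9; Tove 1/9

There is no surviving spouse, so the entire estate passes to Ylva's descendants per stirpes.
The estate is divided into 3 equal shares of 1/3 among Gudrun, Liv, Eirik.
Gudrun predeceased; the 1/3 allotted to Gudrun's branch passes to Gudrun's issue by representation.
Trygve's line is the sole branch at this level, so the full 1/3 passes to Trygve's issue by representation.
Jorunn is the sole taker at this level and receives the full 1/3.
Liv is living and takes 1/3.
Eirik predeceased; the 1/3 allotted to Eirik's branch passes to Eirik's issue by representation.
The 1/3 is divided into 3 equal shares of 1/9 among Solveig, Oskar, Tove.
Solveig is living and takes 1/9.
Oskar is living and takes 1/9.
Tove is living and takes 1/9.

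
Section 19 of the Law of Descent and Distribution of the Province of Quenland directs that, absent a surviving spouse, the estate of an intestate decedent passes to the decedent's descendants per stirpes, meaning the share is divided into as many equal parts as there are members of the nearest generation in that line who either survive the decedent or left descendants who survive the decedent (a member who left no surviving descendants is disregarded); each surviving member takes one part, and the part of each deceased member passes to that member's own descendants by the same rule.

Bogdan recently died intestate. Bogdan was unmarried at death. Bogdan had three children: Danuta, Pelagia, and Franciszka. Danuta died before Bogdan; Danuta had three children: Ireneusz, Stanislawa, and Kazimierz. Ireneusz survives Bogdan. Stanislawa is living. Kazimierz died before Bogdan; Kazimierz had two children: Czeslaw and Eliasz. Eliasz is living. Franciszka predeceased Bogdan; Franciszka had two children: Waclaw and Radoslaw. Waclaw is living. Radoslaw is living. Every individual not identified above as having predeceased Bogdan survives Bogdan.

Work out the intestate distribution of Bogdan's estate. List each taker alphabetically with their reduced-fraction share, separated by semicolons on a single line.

Czeslaw 1/18; Eliasz 1/18; Ireneusz 1/9; Pelagia 1/3; Radoslaw 1/6; Stanislawa 1/9; Waclaw 1/6

There is no surviving spouse, so the entire estate passes to Bogdan's descendants per stirpes.
The estate is divided into 3 equal shares of 1/3 among Danuta, Pelagia, Franciszka.
Danuta predeceased; the 1/3 allotted to Danuta's branch passes to Danuta's issue by representation.
The 1/3 is divided into 3 equal shares of 1/9 among Ireneusz, Stanislawa, Kazimierz.
Ireneusz is living and takes 1/9.
Stanislawa is living and takes 1/9.
Kazimierz predeceased; the 1/9 allotted to Kazimierz's branch passes to Kazimierz's issue by representation.
The 1/9 is divided into 2 equal shares of 1/18 among Czeslaw, Eliasz.
Czeslaw is living and takes 1/18.
Eliasz is living and takes 1/18.
Pelagia is living and takes 1/3.
Franciszka predeceased; the 1/3 allotted to Franciszka's branch passes to Franciszka's issue by representation.
The 1/3 is divided into 2 equal shares of 1/6 among Waclaw, Radoslaw.
Waclaw is living and takes 1/6.
Radoslaw is living and takes 1/6.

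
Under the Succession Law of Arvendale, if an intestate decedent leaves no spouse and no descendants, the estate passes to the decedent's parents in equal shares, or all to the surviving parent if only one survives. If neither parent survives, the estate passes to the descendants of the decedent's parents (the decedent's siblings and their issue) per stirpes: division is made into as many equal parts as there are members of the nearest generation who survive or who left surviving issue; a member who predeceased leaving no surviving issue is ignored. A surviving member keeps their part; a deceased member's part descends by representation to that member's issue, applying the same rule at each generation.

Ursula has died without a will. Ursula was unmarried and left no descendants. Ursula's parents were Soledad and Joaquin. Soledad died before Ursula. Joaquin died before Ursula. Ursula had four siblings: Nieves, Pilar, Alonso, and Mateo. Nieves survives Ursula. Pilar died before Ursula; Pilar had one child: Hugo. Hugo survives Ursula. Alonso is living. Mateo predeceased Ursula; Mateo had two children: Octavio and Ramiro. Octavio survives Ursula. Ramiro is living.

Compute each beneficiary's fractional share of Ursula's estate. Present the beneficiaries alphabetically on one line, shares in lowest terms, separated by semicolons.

Alonso 1/4; Hugo 1/4; Nieves 1/4; Octavio 1/8; Ramiro 1/8

Neither parent survives and there are no descendants, so the estate passes to Ursula's siblings and their issue per stirpes.
The estate is divided into 4 equal shares of 1/4 among Nieves, Pilar, Alonso, Mateo.
Nieves is living and takes 1/4.
Pilar predeceased; the 1/4 allotted to Pilar's branch passes to Pilar's issue by representation.
Hugo is the sole taker at this level and receives the full 1/4.
Alonso is living and takes 1/4.
Mateo predeceased; the 1/4 allotted to Mateo's branch passes to Mateo's issue by representation.
The 1/4 is divided into 2 equal shares of 1/8 among Octavio, Ramiro.
Octavio is living and takes 1/8.
Ramiro is living and takes 1/8.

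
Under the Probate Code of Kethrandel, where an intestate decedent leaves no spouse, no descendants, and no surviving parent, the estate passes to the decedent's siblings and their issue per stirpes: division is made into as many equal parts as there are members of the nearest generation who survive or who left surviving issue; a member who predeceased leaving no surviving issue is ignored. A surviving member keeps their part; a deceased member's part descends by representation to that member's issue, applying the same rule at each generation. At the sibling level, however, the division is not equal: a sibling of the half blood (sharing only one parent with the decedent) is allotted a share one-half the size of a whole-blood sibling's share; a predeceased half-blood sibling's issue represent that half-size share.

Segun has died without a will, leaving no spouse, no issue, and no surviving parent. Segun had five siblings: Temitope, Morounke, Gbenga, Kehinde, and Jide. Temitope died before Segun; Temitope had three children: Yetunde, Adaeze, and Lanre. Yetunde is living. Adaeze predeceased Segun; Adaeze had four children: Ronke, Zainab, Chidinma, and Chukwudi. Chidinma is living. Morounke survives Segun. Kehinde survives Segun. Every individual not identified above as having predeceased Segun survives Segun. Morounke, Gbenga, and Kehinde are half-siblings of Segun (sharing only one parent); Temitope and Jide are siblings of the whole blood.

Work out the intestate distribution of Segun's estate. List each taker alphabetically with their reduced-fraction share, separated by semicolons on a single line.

Chidinma 1/42; Chukwudi 1/42; Gbenga 1/7; Jide 2/7; Kehinde 1/7; Lanre 2/21; Morounke 1/7; Ronke 1/42; Yetunde 2/21; Zainab 1/42

No spouse, descendants, or parent survives, so the estate passes to Segun's siblings per stirpes.
Half-blood siblings count for one-half the weight of whole-blood siblings at the initial division.
Dividing 1 in proportion to weights (total weight 7/2): Temitope (weight 1) → 2/7; Morounke (weight 1/2) → 1/7; Gbenga (weight 1/2) → 1/7; Kehinde (weight 1/2) → 1/7; Jide (weight 1) → 2/7.
Temitope predeceased; the 2/7 allotted to Temitope's branch passes to Temitope's issue by representation.
The 2/7 is divided into 3 equal shares of 2/21 among Yetunde, Adaeze, Lanre.
Yetunde is living and takes 2/21.
Adaeze predeceased; the 2/21 allotted to Adaeze's branch passes to Adaeze's issue by representation.
The 2/21 is divided into 4 equal shares of 1/42 among Ronke, Zainab, Chidinma, Chukwudi.
Ronke is living and takes 1/42.
Zainab is living and takes 1/42.
Chidinma is living and takes 1/42.
Chukwudi is living and takes 1/42.
Lanre is living and takes 2/21.
Morounke is living and takes 1/7.
Gbenga is living and takes 1/7.
Kehinde is living and takes 1/7.
Jide is living and takes 2/7.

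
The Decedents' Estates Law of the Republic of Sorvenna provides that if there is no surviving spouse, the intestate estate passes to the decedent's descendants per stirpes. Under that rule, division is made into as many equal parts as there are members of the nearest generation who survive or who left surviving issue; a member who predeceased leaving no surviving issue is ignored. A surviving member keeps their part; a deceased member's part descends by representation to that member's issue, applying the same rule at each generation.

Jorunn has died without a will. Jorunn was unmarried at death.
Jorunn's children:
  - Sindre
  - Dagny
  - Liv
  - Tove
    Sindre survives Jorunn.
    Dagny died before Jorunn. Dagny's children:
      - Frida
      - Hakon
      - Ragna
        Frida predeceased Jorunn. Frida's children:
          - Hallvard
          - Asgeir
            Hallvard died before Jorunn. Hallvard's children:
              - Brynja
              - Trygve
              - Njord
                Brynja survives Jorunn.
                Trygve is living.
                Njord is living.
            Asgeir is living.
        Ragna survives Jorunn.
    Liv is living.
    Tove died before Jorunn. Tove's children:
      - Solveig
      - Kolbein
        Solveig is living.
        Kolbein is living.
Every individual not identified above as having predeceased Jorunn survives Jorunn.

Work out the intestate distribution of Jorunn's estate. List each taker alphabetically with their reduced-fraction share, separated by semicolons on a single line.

Asgeir 1/24; Brynja 1/72; Hakon 1/12; Kolbein 1/8; Liv 1/4; Njord 1/72; Ragna 1/12; Sindre 1/4; Solveig 1/8; Trygve 1/72

There is no surviving spouse, so the entire estate passes to Jorunn's descendants per stirpes.
The estate is divided into 4 equal shares of 1/4 among Sindre, Dagny, Liv, Tove.
Sindre is living and takes 1/4.
Dagny predeceased; the 1/4 allotted to Dagny's branch passes to Dagny's issue by representation.
The 1/4 is divided into 3 equal shares of 1/12 among Frida, Hakon, Ragna.
Frida predeceased; the 1/12 allotted to Frida's branch passes to Frida's issue by representation.
The 1/12 is divided into 2 equal shares of 1/24 among Hallvard, Asgeir.
Hallvard predeceased; the 1/24 allotted to Hallvard's branch passes to Hallvard's issue by representation.
The 1/24 is divided into 3 equal shares of 1/72 among Brynja, Trygve, Njord.
Brynja is living and takes 1/72.
Trygve is living and takes 1/72.
Njord is living and takes 1/72.
Asgeir is living and takes 1/24.
Hakon is living and takes 1/12.
Ragna is living and takes 1/12.
Liv is living and takes 1/4.
Tove predeceased; the 1/4 allotted to Tove's branch passes to Tove's issue by representation.
The 1/4 is divided into 2 equal shares of 1/8 among Solveig, Kolbein.
Solveig is living and takes 1/8.
Kolbein is living and takes 1/8.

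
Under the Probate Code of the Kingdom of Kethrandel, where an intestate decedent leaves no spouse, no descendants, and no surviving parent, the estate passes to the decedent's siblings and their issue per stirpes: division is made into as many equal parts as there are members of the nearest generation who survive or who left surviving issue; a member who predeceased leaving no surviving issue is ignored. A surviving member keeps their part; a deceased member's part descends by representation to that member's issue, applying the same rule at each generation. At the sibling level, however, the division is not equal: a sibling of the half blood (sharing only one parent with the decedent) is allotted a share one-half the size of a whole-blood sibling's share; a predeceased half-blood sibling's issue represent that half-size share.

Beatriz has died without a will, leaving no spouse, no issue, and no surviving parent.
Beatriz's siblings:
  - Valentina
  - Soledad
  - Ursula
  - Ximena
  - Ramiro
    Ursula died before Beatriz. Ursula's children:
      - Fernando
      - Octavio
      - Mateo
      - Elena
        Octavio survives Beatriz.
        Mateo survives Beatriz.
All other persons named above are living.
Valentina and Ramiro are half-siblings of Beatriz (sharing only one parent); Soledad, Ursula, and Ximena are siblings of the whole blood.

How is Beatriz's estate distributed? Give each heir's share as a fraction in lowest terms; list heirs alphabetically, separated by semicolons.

Elena 1/16; Fernando 1/16; Mateo 1/16; Octavio 1/16; Ramiro 1/8; Soledad 1/4; Valentina 1/8; Ximena 1/4

No spouse, descendants, or parent survives, so the estate passes to Beatriz's siblings per stirpes.
Half-blood siblings count for one-half the weight of whole-blood siblings at the initial division.
Dividing 1 in proportion to weights (total weight 4): Valentina (weight 1/2) → 1/8; Soledad (weight 1) → 1/4; Ursula (weight 1) → 1/4; Ximena (weight 1) → 1/4; Ramiro (weight 1/2) → 1/8.
Valentina is living and takes 1/8.
Soledad is living and takes 1/4.
Ursula predeceased; the 1/4 allotted to Ursula's branch passes to Ursula's issue by representation.
The 1/4 is divided into 4 equal shares of 1/16 among Fernando, Octavio, Mateo, Elena.
Fernando is living and takes 1/16.
Octavio is living and takes 1/16.
Mateo is living and takes 1/16.
Elena is living and takes 1/16.
Ximena is living and takes 1/4.
Ramiro is living and takes 1/8.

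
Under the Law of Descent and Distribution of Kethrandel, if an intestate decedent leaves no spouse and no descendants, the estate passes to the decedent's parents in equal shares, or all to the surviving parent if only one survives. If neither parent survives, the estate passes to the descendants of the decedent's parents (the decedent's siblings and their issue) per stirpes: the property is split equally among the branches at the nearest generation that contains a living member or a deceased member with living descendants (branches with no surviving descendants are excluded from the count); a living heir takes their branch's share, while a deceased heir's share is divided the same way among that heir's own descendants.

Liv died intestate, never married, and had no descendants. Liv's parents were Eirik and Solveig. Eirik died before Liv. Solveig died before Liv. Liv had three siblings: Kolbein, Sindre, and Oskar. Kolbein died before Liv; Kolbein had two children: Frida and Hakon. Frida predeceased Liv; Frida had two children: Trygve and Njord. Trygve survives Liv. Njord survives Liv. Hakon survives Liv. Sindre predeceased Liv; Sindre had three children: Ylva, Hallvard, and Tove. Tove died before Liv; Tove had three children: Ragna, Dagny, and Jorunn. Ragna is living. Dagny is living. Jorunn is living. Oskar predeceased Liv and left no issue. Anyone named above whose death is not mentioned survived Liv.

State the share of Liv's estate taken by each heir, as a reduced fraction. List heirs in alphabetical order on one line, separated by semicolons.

Neither parent survives and there are no descendants, so the estate passes to Liv's siblings and their issue per stirpes.
Oskar left no surviving issue, so that branch lapses and is disregarded.
The estate is divided into 2 equal shares of 1/2 among Kolbein, Sindre.
Kolbein predeceased; the 1/2 allotted to Kolbein's branch passes to Kolbein's issue by representation.
The 1/2 is divided into 2 equal shares of 1/4 among Frida, Hakon.
Frida predeceased; the 1/4 allotted to Frida's branch passes to Frida's issue by representation.
The 1/4 is divided into 2 equal shares of 1/8 among Trygve, Njord.
Trygve is living and takes 1/8.
Njord is living and takes 1/8.
Hakon is living and takes 1/4.
Sindre predeceased; the 1/2 allotted to Sindre's branch passes to Sindre's issue by representation.
The 1/2 is divided into 3 equal shares of 1/6 among Ylva, Hallvard, Tove.
Ylva is living and takes 1/6.
Hallvard is living and takes 1/6.
Tove predeceased; the 1/6 allotted to Tove's branch passes to Tove's issue by representation.
The 1/6 is divided into 3 equal shares of 1/18 among Ragna, Dagny, Jorunn.
Ragna is living and takes 1/18.
Dagny is living and takes 1/18.
Jorunn is living and takes 1/18.

Dagny 1/18; Hakon 1/4; Hallvard 1/6; Jorunn 1/18; Njord 1/8; Ragna 1/18; Trygve 1/8; Ylva 1/6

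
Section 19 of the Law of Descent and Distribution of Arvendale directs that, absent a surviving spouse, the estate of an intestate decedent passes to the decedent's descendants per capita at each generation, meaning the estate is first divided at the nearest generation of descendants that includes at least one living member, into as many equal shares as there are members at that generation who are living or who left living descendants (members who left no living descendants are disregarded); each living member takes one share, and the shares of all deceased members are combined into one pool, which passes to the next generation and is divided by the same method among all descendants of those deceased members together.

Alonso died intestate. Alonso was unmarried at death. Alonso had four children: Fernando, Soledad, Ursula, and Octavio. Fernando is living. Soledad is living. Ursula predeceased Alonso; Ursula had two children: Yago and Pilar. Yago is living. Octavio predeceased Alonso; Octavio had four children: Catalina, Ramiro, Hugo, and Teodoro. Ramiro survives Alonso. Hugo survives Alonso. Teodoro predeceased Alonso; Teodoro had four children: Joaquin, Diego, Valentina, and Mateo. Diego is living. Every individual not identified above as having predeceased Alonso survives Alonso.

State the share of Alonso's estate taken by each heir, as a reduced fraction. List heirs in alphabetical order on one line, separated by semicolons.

Catalina 1/12; Diego 1/48; Fernando 1/4; Hugo 1/12; Joaquin 1/48; Mateo 1/48; Pilar 1/12; Ramiro 1/12; Soledad 1/4; Valentina 1/48; Yago 1/12

There is no surviving spouse, so the entire estate passes to Alonso's descendants per capita at each generation.
At generation 1 (Fernando, Soledad, Ursula, Octavio) there are 4 shares of (1)/4 = 1/4 each.
Living: Fernando and Soledad — each takes 1/4.
Deceased: Ursula and Octavio. Their combined 1/2 is pooled and carried to generation 2.
At generation 2 (Yago, Pilar, Catalina, Ramiro, Hugo, Teodoro) there are 6 shares of (1/2)/6 = 1/12 each.
Living: Yago, Pilar, Catalina, Ramiro, and Hugo — each takes 1/12.
Deceased: Teodoro. That 1/12 share is carried to generation 3.
At generation 3 (Joaquin, Diego, Valentina, Mateo) there are 4 shares of (1/12)/4 = 1/48 each.
Living: Joaquin, Diego, Valentina, and Mateo — each takes 1/48.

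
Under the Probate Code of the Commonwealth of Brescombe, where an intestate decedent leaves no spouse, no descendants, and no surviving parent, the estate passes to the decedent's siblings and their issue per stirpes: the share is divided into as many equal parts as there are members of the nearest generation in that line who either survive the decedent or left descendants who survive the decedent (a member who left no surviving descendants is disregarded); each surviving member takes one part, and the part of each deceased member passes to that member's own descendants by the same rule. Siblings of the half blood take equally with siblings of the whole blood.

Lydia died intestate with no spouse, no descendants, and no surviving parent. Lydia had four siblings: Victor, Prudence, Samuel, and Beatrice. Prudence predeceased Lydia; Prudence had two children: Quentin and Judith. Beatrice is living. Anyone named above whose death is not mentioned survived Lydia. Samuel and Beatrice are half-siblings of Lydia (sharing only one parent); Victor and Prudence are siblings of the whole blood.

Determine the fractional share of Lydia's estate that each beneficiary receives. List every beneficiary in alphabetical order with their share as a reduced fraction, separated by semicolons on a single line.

No spouse, descendants, or parent survives, so the estate passes to Lydia's siblings per stirpes.
Half-blood and whole-blood siblings take equally under the stated rule.
The estate is divided into 4 equal shares of 1/4 among Victor, Prudence, Samuel, Beatrice.
Victor is living and takes 1/4.
Prudence predeceased; the 1/4 allotted to Prudence's branch passes to Prudence's issue by representation.
The 1/4 is divided into 2 equal shares of 1/8 among Quentin, Judith.
Quentin is living and takes 1/8.
Judith is living and takes 1/8.
Samuel is living and takes 1/4.
Beatrice is living and takes 1/4.

Beatrice 1/4; Judith 1/8; Quentin 1/8; Samuel 1/4; Victor 1/4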